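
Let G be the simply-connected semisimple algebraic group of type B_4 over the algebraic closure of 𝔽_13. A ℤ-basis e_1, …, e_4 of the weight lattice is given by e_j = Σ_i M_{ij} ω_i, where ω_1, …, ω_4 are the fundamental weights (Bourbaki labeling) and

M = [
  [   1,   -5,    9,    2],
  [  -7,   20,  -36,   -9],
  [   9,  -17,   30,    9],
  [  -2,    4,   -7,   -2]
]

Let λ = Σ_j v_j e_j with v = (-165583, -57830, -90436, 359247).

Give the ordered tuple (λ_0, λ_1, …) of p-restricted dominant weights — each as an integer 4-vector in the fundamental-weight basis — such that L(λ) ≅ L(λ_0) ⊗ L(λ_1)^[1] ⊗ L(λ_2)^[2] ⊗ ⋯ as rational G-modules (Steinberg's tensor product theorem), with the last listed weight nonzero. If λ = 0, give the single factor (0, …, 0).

ω-coordinates c = M·v, v = (-165583, -57830, -90436, 359247):
  c_1 = 1*-165583 + -5*-57830 + 9*-90436 + 2*359247 = 28137
  c_2 = -7*-165583 + 20*-57830 + -36*-90436 + -9*359247 = 24954
  c_3 = 9*-165583 + -17*-57830 + 30*-90436 + 9*359247 = 13006
  c_4 = -2*-165583 + 4*-57830 + -7*-90436 + -2*359247 = 14404
p = 13; digits c_i = Σ_j d_{ij}·13^j, 0 ≤ d_{ij} < 13:
  c_1 = 28137 = 5·13^0 + 6·13^1 + 10·13^2 + 12·13^3
  c_2 = 24954 = 7·13^0 + 8·13^1 + 4·13^2 + 11·13^3
  c_3 = 13006 = 6·13^0 + 12·13^1 + 11·13^2 + 5·13^3
  c_4 = 14404 = 0·13^0 + 3·13^1 + 7·13^2 + 6·13^3
Factor λ_0 = (5, 7, 6, 0)
Factor λ_1 = (6, 8, 12, 3)
Factor λ_2 = (10, 4, 11, 7)
Factor λ_3 = (12, 11, 5, 6)

((5, 7, 6, 0), (6, 8, 12, 3), (10, 4, 11, 7), (12, 11, 5, 6))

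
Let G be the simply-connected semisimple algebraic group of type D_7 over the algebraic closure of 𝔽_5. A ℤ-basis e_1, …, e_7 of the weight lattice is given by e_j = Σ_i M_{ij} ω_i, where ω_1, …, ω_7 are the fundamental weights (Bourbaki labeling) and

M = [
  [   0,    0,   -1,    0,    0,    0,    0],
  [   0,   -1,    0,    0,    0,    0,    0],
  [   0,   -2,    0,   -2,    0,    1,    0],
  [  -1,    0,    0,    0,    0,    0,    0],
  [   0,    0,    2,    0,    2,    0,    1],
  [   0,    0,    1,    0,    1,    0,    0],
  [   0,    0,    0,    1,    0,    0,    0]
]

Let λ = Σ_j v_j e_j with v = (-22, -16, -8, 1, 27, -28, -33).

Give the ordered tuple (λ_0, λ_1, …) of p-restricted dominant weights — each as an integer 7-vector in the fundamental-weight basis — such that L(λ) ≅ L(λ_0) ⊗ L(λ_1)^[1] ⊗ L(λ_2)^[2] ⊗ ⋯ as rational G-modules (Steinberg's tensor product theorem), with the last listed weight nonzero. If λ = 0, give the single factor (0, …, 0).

((3, 1, 2, 2, 0, 4, 1), (1, 3, 0, 4, 1, 3, 0))

Change of basis e → ω: c = M·v where v = (-22, -16, -8, 1, 27, -28, -33):
  c_1 = (0)·(-22) + (0)·(-16) + (-1)·(-8) + 0·1 + 0·27 + (0)·(-28) + (0)·(-33) = 8
  c_2 = (0)·(-22) + (-1)·(-16) + (0)·(-8) + 0·1 + 0·27 + (0)·(-28) + (0)·(-33) = 16
  c_3 = (0)·(-22) + (-2)·(-16) + (0)·(-8) + (-2)·(1) + 0·27 + (1)·(-28) + (0)·(-33) = 2
  c_4 = (-1)·(-22) + (0)·(-16) + (0)·(-8) + 0·1 + 0·27 + (0)·(-28) + (0)·(-33) = 22
  c_5 = (0)·(-22) + (0)·(-16) + (2)·(-8) + 0·1 + 2·27 + (0)·(-28) + (1)·(-33) = 5
  c_6 = (0)·(-22) + (0)·(-16) + (1)·(-8) + 0·1 + 1·27 + (0)·(-28) + (0)·(-33) = 19
  c_7 = (0)·(-22) + (0)·(-16) + (0)·(-8) + 1·1 + 0·27 + (0)·(-28) + (0)·(-33) = 1
p = 5; digits c_i = Σ_j d_{ij}·5^j, 0 ≤ d_{ij} < 5:
  c_1 = 8 = 3·5^0 + 1·5^1
  c_2 = 16 = 1·5^0 + 3·5^1
  c_3 = 2 = 2·5^0
  c_4 = 22 = 2·5^0 + 4·5^1
  c_5 = 5 = 0·5^0 + 1·5^1
  c_6 = 19 = 4·5^0 + 3·5^1
  c_7 = 1 = 1·5^0
Factor λ_0 = (3, 1, 2, 2, 0, 4, 1)
Factor λ_1 = (1, 3, 0, 4, 1, 3, 0)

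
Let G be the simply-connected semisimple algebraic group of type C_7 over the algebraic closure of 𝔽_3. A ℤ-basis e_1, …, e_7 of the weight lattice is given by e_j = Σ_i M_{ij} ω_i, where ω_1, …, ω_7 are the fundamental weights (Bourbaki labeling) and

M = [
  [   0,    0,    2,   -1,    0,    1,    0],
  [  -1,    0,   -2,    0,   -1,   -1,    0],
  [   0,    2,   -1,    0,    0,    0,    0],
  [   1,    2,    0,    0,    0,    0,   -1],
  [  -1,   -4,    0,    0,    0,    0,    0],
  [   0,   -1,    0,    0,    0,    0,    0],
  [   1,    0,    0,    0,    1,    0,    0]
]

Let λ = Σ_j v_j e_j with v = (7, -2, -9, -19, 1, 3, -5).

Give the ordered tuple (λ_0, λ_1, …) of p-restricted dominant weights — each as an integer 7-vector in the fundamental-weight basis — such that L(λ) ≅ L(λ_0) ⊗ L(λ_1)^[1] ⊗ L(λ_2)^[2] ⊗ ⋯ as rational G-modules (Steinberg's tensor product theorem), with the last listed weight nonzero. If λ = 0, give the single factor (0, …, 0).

ω-coordinates c = M·v, v = (7, -2, -9, -19, 1, 3, -5):
  c_1 = 0*7 + 0*-2 + 2*-9 + -1*-19 + 0*1 + 1*3 + 0*-5 = 4
  c_2 = -1*7 + 0*-2 + -2*-9 + 0*-19 + -1*1 + -1*3 + 0*-5 = 7
  c_3 = 0*7 + 2*-2 + -1*-9 + 0*-19 + 0*1 + 0*3 + 0*-5 = 5
  c_4 = 1*7 + 2*-2 + 0*-9 + 0*-19 + 0*1 + 0*3 + -1*-5 = 8
  c_5 = -1*7 + -4*-2 + 0*-9 + 0*-19 + 0*1 + 0*3 + 0*-5 = 1
  c_6 = 0*7 + -1*-2 + 0*-9 + 0*-19 + 0*1 + 0*3 + 0*-5 = 2
  c_7 = 1*7 + 0*-2 + 0*-9 + 0*-19 + 1*1 + 0*3 + 0*-5 = 8
Expand coordinatewise in base 3:
  c_1 = 4 = 1·3^0 + 1·3^1
  c_2 = 7 = 1·3^0 + 2·3^1
  c_3 = 5 = 2·3^0 + 1·3^1
  c_4 = 8 = 2·3^0 + 2·3^1
  c_5 = 1 = 1·3^0
  c_6 = 2 = 2·3^0
  c_7 = 8 = 2·3^0 + 2·3^1
Factor λ_0 = (1, 1, 2, 2, 1, 2, 2)
Factor λ_1 = (1, 2, 1, 2, 0, 0, 2)

((1, 1, 2, 2, 1, 2, 2), (1, 2, 1, 2, 0, 0, 2))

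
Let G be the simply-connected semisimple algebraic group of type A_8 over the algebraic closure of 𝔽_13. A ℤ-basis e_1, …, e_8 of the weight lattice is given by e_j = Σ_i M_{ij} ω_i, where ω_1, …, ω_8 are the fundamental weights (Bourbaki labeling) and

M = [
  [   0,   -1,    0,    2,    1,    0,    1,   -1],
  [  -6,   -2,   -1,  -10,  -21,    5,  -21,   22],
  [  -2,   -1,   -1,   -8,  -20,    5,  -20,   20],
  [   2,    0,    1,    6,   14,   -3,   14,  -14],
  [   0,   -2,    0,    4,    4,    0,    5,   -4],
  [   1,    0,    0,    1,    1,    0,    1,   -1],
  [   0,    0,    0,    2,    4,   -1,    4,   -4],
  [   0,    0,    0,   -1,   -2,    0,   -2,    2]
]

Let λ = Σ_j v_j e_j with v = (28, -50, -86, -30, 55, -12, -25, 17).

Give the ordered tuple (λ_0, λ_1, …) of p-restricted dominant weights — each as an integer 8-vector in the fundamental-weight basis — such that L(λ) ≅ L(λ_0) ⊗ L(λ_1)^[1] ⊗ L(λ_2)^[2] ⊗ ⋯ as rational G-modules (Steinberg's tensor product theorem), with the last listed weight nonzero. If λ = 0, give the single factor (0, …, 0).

((3, 2, 0, 8, 7, 11, 4, 4),)

Converting to the ω-basis (c_i = row i of M dotted with v = (28, -50, -86, -30, 55, -12, -25, 17)):
  c_1 = 0*28 + -1*-50 + 0*-86 + 2*-30 + 1*55 + 0*-12 + 1*-25 + -1*17 = 3
  c_2 = -6*28 + -2*-50 + -1*-86 + -10*-30 + -21*55 + 5*-12 + -21*-25 + 22*17 = 2
  c_3 = -2*28 + -1*-50 + -1*-86 + -8*-30 + -20*55 + 5*-12 + -20*-25 + 20*17 = 0
  c_4 = 2*28 + 0*-50 + 1*-86 + 6*-30 + 14*55 + -3*-12 + 14*-25 + -14*17 = 8
  c_5 = 0*28 + -2*-50 + 0*-86 + 4*-30 + 4*55 + 0*-12 + 5*-25 + -4*17 = 7
  c_6 = 1*28 + 0*-50 + 0*-86 + 1*-30 + 1*55 + 0*-12 + 1*-25 + -1*17 = 11
  c_7 = 0*28 + 0*-50 + 0*-86 + 2*-30 + 4*55 + -1*-12 + 4*-25 + -4*17 = 4
  c_8 = 0*28 + 0*-50 + 0*-86 + -1*-30 + -2*55 + 0*-12 + -2*-25 + 2*17 = 4
p = 13; digits c_i = Σ_j d_{ij}·13^j, 0 ≤ d_{ij} < 13:
  c_1 = 3 = 3·13^0
  c_2 = 2 = 2·13^0
  c_3 = 0
  c_4 = 8 = 8·13^0
  c_5 = 7 = 7·13^0
  c_6 = 11 = 11·13^0
  c_7 = 4 = 4·13^0
  c_8 = 4 = 4·13^0
λ_0 = (3, 2, 0, 8, 7, 11, 4, 4)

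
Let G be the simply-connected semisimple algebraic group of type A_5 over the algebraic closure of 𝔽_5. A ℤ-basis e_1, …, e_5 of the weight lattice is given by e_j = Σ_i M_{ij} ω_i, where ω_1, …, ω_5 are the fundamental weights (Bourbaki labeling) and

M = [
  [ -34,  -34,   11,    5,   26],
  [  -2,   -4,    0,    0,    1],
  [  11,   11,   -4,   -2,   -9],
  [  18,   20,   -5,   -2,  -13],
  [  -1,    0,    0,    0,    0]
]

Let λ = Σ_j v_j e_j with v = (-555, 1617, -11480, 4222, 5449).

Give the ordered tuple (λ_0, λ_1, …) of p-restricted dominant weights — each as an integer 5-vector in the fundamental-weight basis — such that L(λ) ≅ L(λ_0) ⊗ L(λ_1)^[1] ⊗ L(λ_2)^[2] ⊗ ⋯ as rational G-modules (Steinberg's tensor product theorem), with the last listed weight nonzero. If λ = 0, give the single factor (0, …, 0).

((1, 1, 2, 4, 0), (4, 3, 3, 3, 1), (0, 3, 4, 3, 2), (3, 0, 0, 3, 4))

In the fundamental-weight basis, λ has coordinates c = M·v (v = (-555, 1617, -11480, 4222, 5449)):
  c_1 = (-34)·(-555) + (-34)·(1617) + (11)·(-11480) + 5·4222 + 26·5449 = 396
  c_2 = (-2)·(-555) + (-4)·(1617) + (0)·(-11480) + 0·4222 + 1·5449 = 91
  c_3 = (11)·(-555) + 11·1617 + (-4)·(-11480) + (-2)·(4222) + (-9)·(5449) = 117
  c_4 = (18)·(-555) + 20·1617 + (-5)·(-11480) + (-2)·(4222) + (-13)·(5449) = 469
  c_5 = (-1)·(-555) + 0·1617 + (0)·(-11480) + 0·4222 + 0·5449 = 555
p = 5; digits c_i = Σ_j d_{ij}·5^j, 0 ≤ d_{ij} < 5:
  c_1 = 396 = 1·5^0 + 4·5^1 + 0·5^2 + 3·5^3
  c_2 = 91 = 1·5^0 + 3·5^1 + 3·5^2
  c_3 = 117 = 2·5^0 + 3·5^1 + 4·5^2
  c_4 = 469 = 4·5^0 + 3·5^1 + 3·5^2 + 3·5^3
  c_5 = 555 = 0·5^0 + 1·5^1 + 2·5^2 + 4·5^3
p-restricted factor λ_0 = (1, 1, 2, 4, 0)
p-restricted factor λ_1 = (4, 3, 3, 3, 1)
p-restricted factor λ_2 = (0, 3, 4, 3, 2)
p-restricted factor λ_3 = (3, 0, 0, 3, 4)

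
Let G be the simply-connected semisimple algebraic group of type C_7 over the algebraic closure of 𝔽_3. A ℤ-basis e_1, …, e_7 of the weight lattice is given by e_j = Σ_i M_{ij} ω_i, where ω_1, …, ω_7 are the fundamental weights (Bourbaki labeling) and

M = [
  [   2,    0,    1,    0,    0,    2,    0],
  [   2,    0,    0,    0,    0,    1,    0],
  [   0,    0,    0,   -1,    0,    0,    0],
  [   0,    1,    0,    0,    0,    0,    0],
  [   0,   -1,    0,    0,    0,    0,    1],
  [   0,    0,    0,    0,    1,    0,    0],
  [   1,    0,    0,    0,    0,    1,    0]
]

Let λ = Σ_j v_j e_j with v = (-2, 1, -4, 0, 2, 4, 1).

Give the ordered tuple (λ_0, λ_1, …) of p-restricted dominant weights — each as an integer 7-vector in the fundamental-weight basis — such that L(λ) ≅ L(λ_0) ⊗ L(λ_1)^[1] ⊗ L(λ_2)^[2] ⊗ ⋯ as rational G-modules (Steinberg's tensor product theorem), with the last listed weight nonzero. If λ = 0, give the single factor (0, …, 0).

((0, 0, 0, 1, 0, 2, 2),)

Converting to the ω-basis (c_i = row i of M dotted with v = (-2, 1, -4, 0, 2, 4, 1)):
  c_1 = (2)·(-2) + 0·1 + (1)·(-4) + 0·0 + 0·2 + 2·4 + 0·1 = 0
  c_2 = (2)·(-2) + 0·1 + (0)·(-4) + 0·0 + 0·2 + 1·4 + 0·1 = 0
  c_3 = (0)·(-2) + 0·1 + (0)·(-4) + (-1)·(0) + 0·2 + 0·4 + 0·1 = 0
  c_4 = (0)·(-2) + 1·1 + (0)·(-4) + 0·0 + 0·2 + 0·4 + 0·1 = 1
  c_5 = (0)·(-2) + (-1)·(1) + (0)·(-4) + 0·0 + 0·2 + 0·4 + 1·1 = 0
  c_6 = (0)·(-2) + 0·1 + (0)·(-4) + 0·0 + 1·2 + 0·4 + 0·1 = 2
  c_7 = (1)·(-2) + 0·1 + (0)·(-4) + 0·0 + 0·2 + 1·4 + 0·1 = 2
Base-3 expansion of each c_i:
  c_1 = 0
  c_2 = 0
  c_3 = 0
  c_4 = 1 = 1·3^0
  c_5 = 0
  c_6 = 2 = 2·3^0
  c_7 = 2 = 2·3^0
p-restricted factor λ_0 = (0, 0, 0, 1, 0, 2, 2)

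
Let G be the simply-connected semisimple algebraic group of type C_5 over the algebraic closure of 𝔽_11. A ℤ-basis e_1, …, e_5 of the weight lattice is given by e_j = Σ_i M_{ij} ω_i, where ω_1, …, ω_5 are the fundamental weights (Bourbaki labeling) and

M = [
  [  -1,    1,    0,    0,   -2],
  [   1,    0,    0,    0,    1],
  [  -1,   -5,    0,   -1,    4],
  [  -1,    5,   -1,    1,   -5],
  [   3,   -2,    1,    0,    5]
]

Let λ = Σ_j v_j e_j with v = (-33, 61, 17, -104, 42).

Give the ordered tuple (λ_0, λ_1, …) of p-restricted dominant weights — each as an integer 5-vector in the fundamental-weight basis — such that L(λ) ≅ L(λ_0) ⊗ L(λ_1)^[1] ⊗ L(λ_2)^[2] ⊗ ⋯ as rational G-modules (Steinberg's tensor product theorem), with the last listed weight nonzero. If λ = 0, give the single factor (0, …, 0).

Change of basis e → ω: c = M·v where v = (-33, 61, 17, -104, 42):
  c_1 = (-1)·(-33) + (1)·(61) + (0)·(17) + (0)·(-104) + (-2)·(42) = 10
  c_2 = (1)·(-33) + (0)·(61) + (0)·(17) + (0)·(-104) + (1)·(42) = 9
  c_3 = (-1)·(-33) + (-5)·(61) + (0)·(17) + (-1)·(-104) + (4)·(42) = 0
  c_4 = (-1)·(-33) + (5)·(61) + (-1)·(17) + (1)·(-104) + (-5)·(42) = 7
  c_5 = (3)·(-33) + (-2)·(61) + (1)·(17) + (0)·(-104) + (5)·(42) = 6
Base-11 expansion of each c_i:
  c_1 = 10 = 10·11^0
  c_2 = 9 = 9·11^0
  c_3 = 0
  c_4 = 7 = 7·11^0
  c_5 = 6 = 6·11^0
Factor λ_0 = (10, 9, 0, 7, 6)

((10, 9, 0, 7, 6),)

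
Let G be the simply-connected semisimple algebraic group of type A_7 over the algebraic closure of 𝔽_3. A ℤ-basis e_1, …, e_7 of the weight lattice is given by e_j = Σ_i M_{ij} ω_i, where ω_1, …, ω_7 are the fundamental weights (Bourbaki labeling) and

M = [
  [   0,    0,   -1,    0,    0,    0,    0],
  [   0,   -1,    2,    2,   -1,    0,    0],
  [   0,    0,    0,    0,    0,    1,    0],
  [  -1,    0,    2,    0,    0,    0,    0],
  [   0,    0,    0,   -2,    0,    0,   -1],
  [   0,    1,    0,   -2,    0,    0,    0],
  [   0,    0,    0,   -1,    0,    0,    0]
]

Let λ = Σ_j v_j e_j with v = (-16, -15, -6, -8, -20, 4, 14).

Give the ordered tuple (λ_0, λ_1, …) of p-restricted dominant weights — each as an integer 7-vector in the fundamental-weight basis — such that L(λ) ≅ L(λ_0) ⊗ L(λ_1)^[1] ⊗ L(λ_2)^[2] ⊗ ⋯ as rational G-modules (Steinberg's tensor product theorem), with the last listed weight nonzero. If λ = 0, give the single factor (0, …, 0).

((0, 1, 1, 1, 2, 1, 2), (2, 2, 1, 1, 0, 0, 2))

In the fundamental-weight basis, λ has coordinates c = M·v (v = (-16, -15, -6, -8, -20, 4, 14)):
  c_1 = (0)·(-16) + (0)·(-15) + (-1)·(-6) + (0)·(-8) + (0)·(-20) + 0·4 + 0·14 = 6
  c_2 = (0)·(-16) + (-1)·(-15) + (2)·(-6) + (2)·(-8) + (-1)·(-20) + 0·4 + 0·14 = 7
  c_3 = (0)·(-16) + (0)·(-15) + (0)·(-6) + (0)·(-8) + (0)·(-20) + 1·4 + 0·14 = 4
  c_4 = (-1)·(-16) + (0)·(-15) + (2)·(-6) + (0)·(-8) + (0)·(-20) + 0·4 + 0·14 = 4
  c_5 = (0)·(-16) + (0)·(-15) + (0)·(-6) + (-2)·(-8) + (0)·(-20) + 0·4 + (-1)·(14) = 2
  c_6 = (0)·(-16) + (1)·(-15) + (0)·(-6) + (-2)·(-8) + (0)·(-20) + 0·4 + 0·14 = 1
  c_7 = (0)·(-16) + (0)·(-15) + (0)·(-6) + (-1)·(-8) + (0)·(-20) + 0·4 + 0·14 = 8
Writing each c_i in base p = 3:
  c_1 = 6 = 0·3^0 + 2·3^1
  c_2 = 7 = 1·3^0 + 2·3^1
  c_3 = 4 = 1·3^0 + 1·3^1
  c_4 = 4 = 1·3^0 + 1·3^1
  c_5 = 2 = 2·3^0
  c_6 = 1 = 1·3^0
  c_7 = 8 = 2·3^0 + 2·3^1
p-restricted factor λ_0 = (0, 1, 1, 1, 2, 1, 2)
p-restricted factor λ_1 = (2, 2, 1, 1, 0, 0, 2)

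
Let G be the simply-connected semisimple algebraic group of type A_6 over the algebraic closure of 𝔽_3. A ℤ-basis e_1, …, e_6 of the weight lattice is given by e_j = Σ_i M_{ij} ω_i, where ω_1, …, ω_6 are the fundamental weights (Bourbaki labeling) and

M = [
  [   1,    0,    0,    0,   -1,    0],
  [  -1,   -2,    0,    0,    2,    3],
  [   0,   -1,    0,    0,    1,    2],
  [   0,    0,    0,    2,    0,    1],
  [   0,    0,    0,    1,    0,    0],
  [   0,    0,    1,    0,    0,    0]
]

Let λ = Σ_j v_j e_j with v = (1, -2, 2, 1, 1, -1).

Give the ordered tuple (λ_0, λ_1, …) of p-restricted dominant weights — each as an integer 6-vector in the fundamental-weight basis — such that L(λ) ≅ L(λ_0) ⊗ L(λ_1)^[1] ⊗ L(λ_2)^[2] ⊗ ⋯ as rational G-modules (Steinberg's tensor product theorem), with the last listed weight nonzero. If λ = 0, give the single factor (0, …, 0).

In the fundamental-weight basis, λ has coordinates c = M·v (v = (1, -2, 2, 1, 1, -1)):
  c_1 = 1·1 + (0)·(-2) + 0·2 + 0·1 + (-1)·(1) + (0)·(-1) = 0
  c_2 = (-1)·(1) + (-2)·(-2) + 0·2 + 0·1 + 2·1 + (3)·(-1) = 2
  c_3 = 0·1 + (-1)·(-2) + 0·2 + 0·1 + 1·1 + (2)·(-1) = 1
  c_4 = 0·1 + (0)·(-2) + 0·2 + 2·1 + 0·1 + (1)·(-1) = 1
  c_5 = 0·1 + (0)·(-2) + 0·2 + 1·1 + 0·1 + (0)·(-1) = 1
  c_6 = 0·1 + (0)·(-2) + 1·2 + 0·1 + 0·1 + (0)·(-1) = 2
p = 3; digits c_i = Σ_j d_{ij}·3^j, 0 ≤ d_{ij} < 3:
  c_1 = 0
  c_2 = 2 = 2·3^0
  c_3 = 1 = 1·3^0
  c_4 = 1 = 1·3^0
  c_5 = 1 = 1·3^0
  c_6 = 2 = 2·3^0
λ_0 = (0, 2, 1, 1, 1, 2)

((0, 2, 1, 1, 1, 2),)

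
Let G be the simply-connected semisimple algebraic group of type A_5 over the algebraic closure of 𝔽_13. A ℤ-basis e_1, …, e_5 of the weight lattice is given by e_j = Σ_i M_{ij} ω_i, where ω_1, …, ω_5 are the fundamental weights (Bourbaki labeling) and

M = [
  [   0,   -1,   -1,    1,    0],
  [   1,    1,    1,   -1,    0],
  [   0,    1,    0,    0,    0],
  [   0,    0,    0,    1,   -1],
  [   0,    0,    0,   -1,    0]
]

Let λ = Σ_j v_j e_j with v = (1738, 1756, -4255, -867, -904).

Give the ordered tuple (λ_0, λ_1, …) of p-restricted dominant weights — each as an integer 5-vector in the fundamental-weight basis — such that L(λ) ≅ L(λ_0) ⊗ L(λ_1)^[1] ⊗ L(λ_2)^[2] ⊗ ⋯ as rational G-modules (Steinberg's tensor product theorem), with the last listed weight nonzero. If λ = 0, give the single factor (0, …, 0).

((7, 2, 1, 11, 9), (8, 8, 5, 2, 1), (9, 0, 10, 0, 5))

In the fundamental-weight basis, λ has coordinates c = M·v (v = (1738, 1756, -4255, -867, -904)):
  c_1 = (0)·(1738) + (-1)·(1756) + (-1)·(-4255) + (1)·(-867) + (0)·(-904) = 1632
  c_2 = (1)·(1738) + (1)·(1756) + (1)·(-4255) + (-1)·(-867) + (0)·(-904) = 106
  c_3 = (0)·(1738) + (1)·(1756) + (0)·(-4255) + (0)·(-867) + (0)·(-904) = 1756
  c_4 = (0)·(1738) + (0)·(1756) + (0)·(-4255) + (1)·(-867) + (-1)·(-904) = 37
  c_5 = (0)·(1738) + (0)·(1756) + (0)·(-4255) + (-1)·(-867) + (0)·(-904) = 867
Expand coordinatewise in base 13:
  c_1 = 1632 = 7·13^0 + 8·13^1 + 9·13^2
  c_2 = 106 = 2·13^0 + 8·13^1
  c_3 = 1756 = 1·13^0 + 5·13^1 + 10·13^2
  c_4 = 37 = 11·13^0 + 2·13^1
  c_5 = 867 = 9·13^0 + 1·13^1 + 5·13^2
p-restricted factor λ_0 = (7, 2, 1, 11, 9)
p-restricted factor λ_1 = (8, 8, 5, 2, 1)
p-restricted factor λ_2 = (9, 0, 10, 0, 5)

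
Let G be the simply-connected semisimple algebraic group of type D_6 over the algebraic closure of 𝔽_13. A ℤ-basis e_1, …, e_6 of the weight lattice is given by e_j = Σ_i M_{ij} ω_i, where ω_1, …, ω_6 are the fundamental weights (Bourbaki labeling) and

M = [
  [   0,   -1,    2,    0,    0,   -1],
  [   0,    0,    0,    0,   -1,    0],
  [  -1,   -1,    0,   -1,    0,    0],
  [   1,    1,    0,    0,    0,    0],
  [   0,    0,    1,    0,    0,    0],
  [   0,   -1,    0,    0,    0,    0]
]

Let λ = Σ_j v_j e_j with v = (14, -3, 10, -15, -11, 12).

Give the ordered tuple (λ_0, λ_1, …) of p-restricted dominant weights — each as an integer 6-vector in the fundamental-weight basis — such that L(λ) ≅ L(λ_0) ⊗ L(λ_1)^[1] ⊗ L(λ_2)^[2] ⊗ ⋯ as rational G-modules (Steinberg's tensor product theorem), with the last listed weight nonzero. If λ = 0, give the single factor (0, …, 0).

((11, 11, 4, 11, 10, 3),)

In the fundamental-weight basis, λ has coordinates c = M·v (v = (14, -3, 10, -15, -11, 12)):
  c_1 = 0*14 + -1*-3 + 2*10 + 0*-15 + 0*-11 + -1*12 = 11
  c_2 = 0*14 + 0*-3 + 0*10 + 0*-15 + -1*-11 + 0*12 = 11
  c_3 = -1*14 + -1*-3 + 0*10 + -1*-15 + 0*-11 + 0*12 = 4
  c_4 = 1*14 + 1*-3 + 0*10 + 0*-15 + 0*-11 + 0*12 = 11
  c_5 = 0*14 + 0*-3 + 1*10 + 0*-15 + 0*-11 + 0*12 = 10
  c_6 = 0*14 + -1*-3 + 0*10 + 0*-15 + 0*-11 + 0*12 = 3
Writing each c_i in base p = 13:
  c_1 = 11 = 11·13^0
  c_2 = 11 = 11·13^0
  c_3 = 4 = 4·13^0
  c_4 = 11 = 11·13^0
  c_5 = 10 = 10·13^0
  c_6 = 3 = 3·13^0
p-restricted factor λ_0 = (11, 11, 4, 11, 10, 3)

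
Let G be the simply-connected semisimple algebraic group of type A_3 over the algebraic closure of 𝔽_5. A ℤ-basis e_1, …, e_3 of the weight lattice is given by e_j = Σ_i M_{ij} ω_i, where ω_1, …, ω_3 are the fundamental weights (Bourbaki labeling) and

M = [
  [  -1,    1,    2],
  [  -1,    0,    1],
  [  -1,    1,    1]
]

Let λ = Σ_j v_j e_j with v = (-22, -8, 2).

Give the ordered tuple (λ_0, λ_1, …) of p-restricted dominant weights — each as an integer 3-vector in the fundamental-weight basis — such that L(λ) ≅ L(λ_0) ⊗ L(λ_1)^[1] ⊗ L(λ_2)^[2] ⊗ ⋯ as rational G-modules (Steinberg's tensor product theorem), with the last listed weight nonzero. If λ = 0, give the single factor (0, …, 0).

((3, 4, 1), (3, 4, 3))

Compute c_i = Σ_j M_{ij} v_j with v = (-22, -8, 2):
  c_1 = (-1)·(-22) + (1)·(-8) + (2)·(2) = 18
  c_2 = (-1)·(-22) + (0)·(-8) + (1)·(2) = 24
  c_3 = (-1)·(-22) + (1)·(-8) + (1)·(2) = 16
Expand coordinatewise in base 5:
  c_1 = 18 = 3·5^0 + 3·5^1
  c_2 = 24 = 4·5^0 + 4·5^1
  c_3 = 16 = 1·5^0 + 3·5^1
p-restricted factor λ_0 = (3, 4, 1)
p-restricted factor λ_1 = (3, 4, 3)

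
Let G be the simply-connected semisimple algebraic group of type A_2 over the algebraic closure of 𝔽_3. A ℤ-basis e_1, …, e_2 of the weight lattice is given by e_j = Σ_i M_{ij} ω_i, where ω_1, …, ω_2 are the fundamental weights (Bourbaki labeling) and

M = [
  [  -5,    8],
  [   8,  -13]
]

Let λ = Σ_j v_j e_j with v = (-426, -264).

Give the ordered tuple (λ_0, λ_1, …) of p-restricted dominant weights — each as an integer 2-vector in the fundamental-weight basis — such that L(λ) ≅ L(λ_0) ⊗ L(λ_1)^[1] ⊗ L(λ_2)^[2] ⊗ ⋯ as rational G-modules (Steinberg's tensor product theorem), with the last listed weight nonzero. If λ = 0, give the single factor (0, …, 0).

Converting to the ω-basis (c_i = row i of M dotted with v = (-426, -264)):
  c_1 = (-5)·(-426) + (8)·(-264) = 18
  c_2 = (8)·(-426) + (-13)·(-264) = 24
p = 3; digits c_i = Σ_j d_{ij}·3^j, 0 ≤ d_{ij} < 3:
  c_1 = 18 = 0·3^0 + 0·3^1 + 2·3^2
  c_2 = 24 = 0·3^0 + 2·3^1 + 2·3^2
λ_0 = (0, 0)
λ_1 = (0, 2)
λ_2 = (2, 2)

((0, 0), (0, 2), (2, 2))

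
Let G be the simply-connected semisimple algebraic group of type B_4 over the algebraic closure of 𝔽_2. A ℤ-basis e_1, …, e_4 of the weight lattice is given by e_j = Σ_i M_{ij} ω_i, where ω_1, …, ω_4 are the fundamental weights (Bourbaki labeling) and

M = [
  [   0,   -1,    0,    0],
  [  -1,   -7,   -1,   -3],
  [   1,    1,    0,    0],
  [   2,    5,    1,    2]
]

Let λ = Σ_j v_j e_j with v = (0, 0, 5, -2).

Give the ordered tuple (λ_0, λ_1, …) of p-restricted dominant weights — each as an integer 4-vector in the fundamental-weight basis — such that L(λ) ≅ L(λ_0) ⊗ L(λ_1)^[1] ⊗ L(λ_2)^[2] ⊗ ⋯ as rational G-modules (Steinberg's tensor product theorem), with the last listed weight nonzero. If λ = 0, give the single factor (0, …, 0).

Compute c_i = Σ_j M_{ij} v_j with v = (0, 0, 5, -2):
  c_1 = 0*0 + -1*0 + 0*5 + 0*-2 = 0
  c_2 = -1*0 + -7*0 + -1*5 + -3*-2 = 1
  c_3 = 1*0 + 1*0 + 0*5 + 0*-2 = 0
  c_4 = 2*0 + 5*0 + 1*5 + 2*-2 = 1
Writing each c_i in base p = 2:
  c_1 = 0
  c_2 = 1 = 1·2^0
  c_3 = 0
  c_4 = 1 = 1·2^0
Factor λ_0 = (0, 1, 0, 1)

((0, 1, 0, 1),)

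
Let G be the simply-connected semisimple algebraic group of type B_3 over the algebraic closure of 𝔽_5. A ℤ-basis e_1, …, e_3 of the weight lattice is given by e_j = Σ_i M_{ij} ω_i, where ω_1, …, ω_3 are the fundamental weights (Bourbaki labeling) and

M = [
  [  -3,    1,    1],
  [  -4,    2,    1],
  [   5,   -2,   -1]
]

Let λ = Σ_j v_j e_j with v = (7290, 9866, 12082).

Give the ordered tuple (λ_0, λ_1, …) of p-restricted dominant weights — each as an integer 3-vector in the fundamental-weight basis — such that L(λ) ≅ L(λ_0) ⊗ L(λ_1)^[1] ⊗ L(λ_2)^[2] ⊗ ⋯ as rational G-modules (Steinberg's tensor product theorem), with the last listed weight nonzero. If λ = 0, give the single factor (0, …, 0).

((3, 4, 1), (0, 0, 2), (3, 1, 0), (0, 1, 2), (0, 4, 2), (0, 0, 1))

Change of basis e → ω: c = M·v where v = (7290, 9866, 12082):
  c_1 = (-3)·(7290) + (1)·(9866) + (1)·(12082) = 78
  c_2 = (-4)·(7290) + (2)·(9866) + (1)·(12082) = 2654
  c_3 = (5)·(7290) + (-2)·(9866) + (-1)·(12082) = 4636
Writing each c_i in base p = 5:
  c_1 = 78 = 3·5^0 + 0·5^1 + 3·5^2
  c_2 = 2654 = 4·5^0 + 0·5^1 + 1·5^2 + 1·5^3 + 4·5^4
  c_3 = 4636 = 1·5^0 + 2·5^1 + 0·5^2 + 2·5^3 + 2·5^4 + 1·5^5
p-restricted factor λ_0 = (3, 4, 1)
p-restricted factor λ_1 = (0, 0, 2)
p-restricted factor λ_2 = (3, 1, 0)
p-restricted factor λ_3 = (0, 1, 2)
p-restricted factor λ_4 = (0, 4, 2)
p-restricted factor λ_5 = (0, 0, 1)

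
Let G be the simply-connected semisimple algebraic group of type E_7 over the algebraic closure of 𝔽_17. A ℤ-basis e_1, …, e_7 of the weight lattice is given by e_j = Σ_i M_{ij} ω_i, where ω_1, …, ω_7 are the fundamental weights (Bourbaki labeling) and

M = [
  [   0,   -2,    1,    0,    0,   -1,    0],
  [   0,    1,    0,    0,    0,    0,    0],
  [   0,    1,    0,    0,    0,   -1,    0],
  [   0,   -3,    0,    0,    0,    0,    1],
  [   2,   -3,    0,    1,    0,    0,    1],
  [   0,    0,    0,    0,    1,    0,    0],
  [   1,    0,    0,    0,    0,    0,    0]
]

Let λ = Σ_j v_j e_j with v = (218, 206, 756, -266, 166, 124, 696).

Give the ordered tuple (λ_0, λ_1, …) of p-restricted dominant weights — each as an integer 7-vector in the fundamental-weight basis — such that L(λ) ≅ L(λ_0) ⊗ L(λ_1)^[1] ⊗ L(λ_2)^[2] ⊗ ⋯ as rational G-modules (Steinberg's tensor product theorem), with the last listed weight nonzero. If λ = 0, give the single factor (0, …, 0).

((16, 2, 14, 10, 10, 13, 14), (12, 12, 4, 4, 14, 9, 12))

ω-coordinates c = M·v, v = (218, 206, 756, -266, 166, 124, 696):
  c_1 = 0*218 + -2*206 + 1*756 + 0*-266 + 0*166 + -1*124 + 0*696 = 220
  c_2 = 0*218 + 1*206 + 0*756 + 0*-266 + 0*166 + 0*124 + 0*696 = 206
  c_3 = 0*218 + 1*206 + 0*756 + 0*-266 + 0*166 + -1*124 + 0*696 = 82
  c_4 = 0*218 + -3*206 + 0*756 + 0*-266 + 0*166 + 0*124 + 1*696 = 78
  c_5 = 2*218 + -3*206 + 0*756 + 1*-266 + 0*166 + 0*124 + 1*696 = 248
  c_6 = 0*218 + 0*206 + 0*756 + 0*-266 + 1*166 + 0*124 + 0*696 = 166
  c_7 = 1*218 + 0*206 + 0*756 + 0*-266 + 0*166 + 0*124 + 0*696 = 218
Writing each c_i in base p = 17:
  c_1 = 220 = 16·17^0 + 12·17^1
  c_2 = 206 = 2·17^0 + 12·17^1
  c_3 = 82 = 14·17^0 + 4·17^1
  c_4 = 78 = 10·17^0 + 4·17^1
  c_5 = 248 = 10·17^0 + 14·17^1
  c_6 = 166 = 13·17^0 + 9·17^1
  c_7 = 218 = 14·17^0 + 12·17^1
λ_0 = (16, 2, 14, 10, 10, 13, 14)
λ_1 = (12, 12, 4, 4, 14, 9, 12)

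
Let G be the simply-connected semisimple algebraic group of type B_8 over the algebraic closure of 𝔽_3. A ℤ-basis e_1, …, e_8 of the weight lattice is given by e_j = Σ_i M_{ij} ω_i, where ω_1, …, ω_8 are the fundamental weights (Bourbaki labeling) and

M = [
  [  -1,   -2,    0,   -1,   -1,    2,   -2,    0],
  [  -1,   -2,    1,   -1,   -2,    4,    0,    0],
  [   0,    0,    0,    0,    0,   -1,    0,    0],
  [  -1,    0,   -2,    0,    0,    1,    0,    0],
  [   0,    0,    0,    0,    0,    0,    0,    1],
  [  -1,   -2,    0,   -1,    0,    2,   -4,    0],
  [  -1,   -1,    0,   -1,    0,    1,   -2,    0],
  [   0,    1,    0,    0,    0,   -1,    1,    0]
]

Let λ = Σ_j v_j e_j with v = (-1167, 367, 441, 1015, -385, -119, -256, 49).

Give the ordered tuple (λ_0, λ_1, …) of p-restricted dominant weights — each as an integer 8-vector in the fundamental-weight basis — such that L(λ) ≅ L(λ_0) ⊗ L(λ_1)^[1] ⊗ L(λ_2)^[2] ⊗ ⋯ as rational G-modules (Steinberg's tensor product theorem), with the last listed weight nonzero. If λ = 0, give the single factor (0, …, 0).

Change of basis e → ω: c = M·v where v = (-1167, 367, 441, 1015, -385, -119, -256, 49):
  c_1 = -1*-1167 + -2*367 + 0*441 + -1*1015 + -1*-385 + 2*-119 + -2*-256 + 0*49 = 77
  c_2 = -1*-1167 + -2*367 + 1*441 + -1*1015 + -2*-385 + 4*-119 + 0*-256 + 0*49 = 153
  c_3 = 0*-1167 + 0*367 + 0*441 + 0*1015 + 0*-385 + -1*-119 + 0*-256 + 0*49 = 119
  c_4 = -1*-1167 + 0*367 + -2*441 + 0*1015 + 0*-385 + 1*-119 + 0*-256 + 0*49 = 166
  c_5 = 0*-1167 + 0*367 + 0*441 + 0*1015 + 0*-385 + 0*-119 + 0*-256 + 1*49 = 49
  c_6 = -1*-1167 + -2*367 + 0*441 + -1*1015 + 0*-385 + 2*-119 + -4*-256 + 0*49 = 204
  c_7 = -1*-1167 + -1*367 + 0*441 + -1*1015 + 0*-385 + 1*-119 + -2*-256 + 0*49 = 178
  c_8 = 0*-1167 + 1*367 + 0*441 + 0*1015 + 0*-385 + -1*-119 + 1*-256 + 0*49 = 230
Expand coordinatewise in base 3:
  c_1 = 77 = 2·3^0 + 1·3^1 + 2·3^2 + 2·3^3
  c_2 = 153 = 0·3^0 + 0·3^1 + 2·3^2 + 2·3^3 + 1·3^4
  c_3 = 119 = 2·3^0 + 0·3^1 + 1·3^2 + 1·3^3 + 1·3^4
  c_4 = 166 = 1·3^0 + 1·3^1 + 0·3^2 + 0·3^3 + 2·3^4
  c_5 = 49 = 1·3^0 + 1·3^1 + 2·3^2 + 1·3^3
  c_6 = 204 = 0·3^0 + 2·3^1 + 1·3^2 + 1·3^3 + 2·3^4
  c_7 = 178 = 1·3^0 + 2·3^1 + 1·3^2 + 0·3^3 + 2·3^4
  c_8 = 230 = 2·3^0 + 1·3^1 + 1·3^2 + 2·3^3 + 2·3^4
p-restricted factor λ_0 = (2, 0, 2, 1, 1, 0, 1, 2)
p-restricted factor λ_1 = (1, 0, 0, 1, 1, 2, 2, 1)
p-restricted factor λ_2 = (2, 2, 1, 0, 2, 1, 1, 1)
p-restricted factor λ_3 = (2, 2, 1, 0, 1, 1, 0, 2)
p-restricted factor λ_4 = (0, 1, 1, 2, 0, 2, 2, 2)

((2, 0, 2, 1, 1, 0, 1, 2), (1, 0, 0, 1, 1, 2, 2, 1), (2, 2, 1, 0, 2, 1, 1, 1), (2, 2, 1, 0, 1, 1, 0, 2), (0, 1, 1, 2, 0, 2, 2, 2))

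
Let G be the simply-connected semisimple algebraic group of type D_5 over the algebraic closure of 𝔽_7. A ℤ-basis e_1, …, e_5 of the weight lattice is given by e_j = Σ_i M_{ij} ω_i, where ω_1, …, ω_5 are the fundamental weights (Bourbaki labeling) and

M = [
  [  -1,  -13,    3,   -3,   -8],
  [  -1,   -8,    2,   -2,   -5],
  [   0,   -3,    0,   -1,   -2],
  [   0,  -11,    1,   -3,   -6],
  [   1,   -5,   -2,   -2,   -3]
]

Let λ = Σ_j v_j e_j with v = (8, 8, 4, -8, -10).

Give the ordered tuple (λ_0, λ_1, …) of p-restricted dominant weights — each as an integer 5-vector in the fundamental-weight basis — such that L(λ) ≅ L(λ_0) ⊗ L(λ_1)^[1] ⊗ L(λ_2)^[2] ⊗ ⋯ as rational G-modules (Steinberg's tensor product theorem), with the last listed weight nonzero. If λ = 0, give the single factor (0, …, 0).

Converting to the ω-basis (c_i = row i of M dotted with v = (8, 8, 4, -8, -10)):
  c_1 = (-1)·(8) + (-13)·(8) + 3·4 + (-3)·(-8) + (-8)·(-10) = 4
  c_2 = (-1)·(8) + (-8)·(8) + 2·4 + (-2)·(-8) + (-5)·(-10) = 2
  c_3 = 0·8 + (-3)·(8) + 0·4 + (-1)·(-8) + (-2)·(-10) = 4
  c_4 = 0·8 + (-11)·(8) + 1·4 + (-3)·(-8) + (-6)·(-10) = 0
  c_5 = 1·8 + (-5)·(8) + (-2)·(4) + (-2)·(-8) + (-3)·(-10) = 6
Base-7 expansion of each c_i:
  c_1 = 4 = 4·7^0
  c_2 = 2 = 2·7^0
  c_3 = 4 = 4·7^0
  c_4 = 0
  c_5 = 6 = 6·7^0
λ_0 = (4, 2, 4, 0, 6)

((4, 2, 4, 0, 6),)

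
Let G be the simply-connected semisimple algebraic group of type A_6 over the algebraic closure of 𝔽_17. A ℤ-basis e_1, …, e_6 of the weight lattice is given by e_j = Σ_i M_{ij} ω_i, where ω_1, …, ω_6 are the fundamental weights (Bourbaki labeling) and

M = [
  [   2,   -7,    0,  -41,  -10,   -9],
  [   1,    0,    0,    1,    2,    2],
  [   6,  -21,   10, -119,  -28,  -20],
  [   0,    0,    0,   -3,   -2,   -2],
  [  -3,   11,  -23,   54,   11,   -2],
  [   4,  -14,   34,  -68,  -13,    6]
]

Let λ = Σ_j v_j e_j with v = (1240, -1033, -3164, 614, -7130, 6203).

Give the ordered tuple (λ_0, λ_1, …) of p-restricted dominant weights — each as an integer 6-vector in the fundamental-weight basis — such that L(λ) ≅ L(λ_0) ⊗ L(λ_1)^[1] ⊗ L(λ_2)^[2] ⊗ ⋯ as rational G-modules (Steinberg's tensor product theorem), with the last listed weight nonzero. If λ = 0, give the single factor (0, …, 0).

((10, 0, 7, 12, 9, 2),)

ω-coordinates c = M·v, v = (1240, -1033, -3164, 614, -7130, 6203):
  c_1 = (2)·(1240) + (-7)·(-1033) + (0)·(-3164) + (-41)·(614) + (-10)·(-7130) + (-9)·(6203) = 10
  c_2 = (1)·(1240) + (0)·(-1033) + (0)·(-3164) + (1)·(614) + (2)·(-7130) + (2)·(6203) = 0
  c_3 = (6)·(1240) + (-21)·(-1033) + (10)·(-3164) + (-119)·(614) + (-28)·(-7130) + (-20)·(6203) = 7
  c_4 = (0)·(1240) + (0)·(-1033) + (0)·(-3164) + (-3)·(614) + (-2)·(-7130) + (-2)·(6203) = 12
  c_5 = (-3)·(1240) + (11)·(-1033) + (-23)·(-3164) + (54)·(614) + (11)·(-7130) + (-2)·(6203) = 9
  c_6 = (4)·(1240) + (-14)·(-1033) + (34)·(-3164) + (-68)·(614) + (-13)·(-7130) + (6)·(6203) = 2
Expand coordinatewise in base 17:
  c_1 = 10 = 10·17^0
  c_2 = 0
  c_3 = 7 = 7·17^0
  c_4 = 12 = 12·17^0
  c_5 = 9 = 9·17^0
  c_6 = 2 = 2·17^0
p-restricted factor λ_0 = (10, 0, 7, 12, 9, 2)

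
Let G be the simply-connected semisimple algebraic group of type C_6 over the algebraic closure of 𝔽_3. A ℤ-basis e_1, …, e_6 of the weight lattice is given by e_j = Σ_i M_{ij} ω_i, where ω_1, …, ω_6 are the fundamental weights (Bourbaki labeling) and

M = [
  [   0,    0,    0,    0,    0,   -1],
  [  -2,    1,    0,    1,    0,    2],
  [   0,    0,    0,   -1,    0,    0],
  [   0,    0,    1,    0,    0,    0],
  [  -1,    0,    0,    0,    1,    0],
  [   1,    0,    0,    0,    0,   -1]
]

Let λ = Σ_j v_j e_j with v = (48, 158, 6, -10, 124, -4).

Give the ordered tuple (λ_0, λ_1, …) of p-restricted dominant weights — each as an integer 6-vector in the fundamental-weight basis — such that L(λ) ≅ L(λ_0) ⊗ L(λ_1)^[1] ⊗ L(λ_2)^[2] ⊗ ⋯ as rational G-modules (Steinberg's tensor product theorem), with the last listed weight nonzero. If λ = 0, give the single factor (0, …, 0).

Compute c_i = Σ_j M_{ij} v_j with v = (48, 158, 6, -10, 124, -4):
  c_1 = 0·48 + 0·158 + 0·6 + (0)·(-10) + 0·124 + (-1)·(-4) = 4
  c_2 = (-2)·(48) + 1·158 + 0·6 + (1)·(-10) + 0·124 + (2)·(-4) = 44
  c_3 = 0·48 + 0·158 + 0·6 + (-1)·(-10) + 0·124 + (0)·(-4) = 10
  c_4 = 0·48 + 0·158 + 1·6 + (0)·(-10) + 0·124 + (0)·(-4) = 6
  c_5 = (-1)·(48) + 0·158 + 0·6 + (0)·(-10) + 1·124 + (0)·(-4) = 76
  c_6 = 1·48 + 0·158 + 0·6 + (0)·(-10) + 0·124 + (-1)·(-4) = 52
Base-3 expansion of each c_i:
  c_1 = 4 = 1·3^0 + 1·3^1
  c_2 = 44 = 2·3^0 + 2·3^1 + 1·3^2 + 1·3^3
  c_3 = 10 = 1·3^0 + 0·3^1 + 1·3^2
  c_4 = 6 = 0·3^0 + 2·3^1
  c_5 = 76 = 1·3^0 + 1·3^1 + 2·3^2 + 2·3^3
  c_6 = 52 = 1·3^0 + 2·3^1 + 2·3^2 + 1·3^3
Factor λ_0 = (1, 2, 1, 0, 1, 1)
Factor λ_1 = (1, 2, 0, 2, 1, 2)
Factor λ_2 = (0, 1, 1, 0, 2, 2)
Factor λ_3 = (0, 1, 0, 0, 2, 1)

((1, 2, 1, 0, 1, 1), (1, 2, 0, 2, 1, 2), (0, 1, 1, 0, 2, 2), (0, 1, 0, 0, 2, 1))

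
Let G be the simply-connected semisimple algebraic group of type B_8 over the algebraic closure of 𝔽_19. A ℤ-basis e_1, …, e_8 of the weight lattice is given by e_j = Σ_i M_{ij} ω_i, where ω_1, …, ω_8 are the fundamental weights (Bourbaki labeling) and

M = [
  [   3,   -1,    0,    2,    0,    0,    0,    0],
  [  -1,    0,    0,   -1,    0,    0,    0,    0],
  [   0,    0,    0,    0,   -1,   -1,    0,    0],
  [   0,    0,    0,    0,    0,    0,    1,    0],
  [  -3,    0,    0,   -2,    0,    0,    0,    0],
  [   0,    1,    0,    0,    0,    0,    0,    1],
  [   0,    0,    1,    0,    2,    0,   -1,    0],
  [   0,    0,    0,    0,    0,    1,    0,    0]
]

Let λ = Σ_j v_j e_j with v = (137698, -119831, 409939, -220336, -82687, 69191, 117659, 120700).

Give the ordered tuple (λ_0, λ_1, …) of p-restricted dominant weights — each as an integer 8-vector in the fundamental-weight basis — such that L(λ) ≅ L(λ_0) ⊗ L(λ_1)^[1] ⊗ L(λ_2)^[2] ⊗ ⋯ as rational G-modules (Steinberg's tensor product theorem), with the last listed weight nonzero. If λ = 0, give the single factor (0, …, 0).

Compute c_i = Σ_j M_{ij} v_j with v = (137698, -119831, 409939, -220336, -82687, 69191, 117659, 120700):
  c_1 = 3*137698 + -1*-119831 + 0*409939 + 2*-220336 + 0*-82687 + 0*69191 + 0*117659 + 0*120700 = 92253
  c_2 = -1*137698 + 0*-119831 + 0*409939 + -1*-220336 + 0*-82687 + 0*69191 + 0*117659 + 0*120700 = 82638
  c_3 = 0*137698 + 0*-119831 + 0*409939 + 0*-220336 + -1*-82687 + -1*69191 + 0*117659 + 0*120700 = 13496
  c_4 = 0*137698 + 0*-119831 + 0*409939 + 0*-220336 + 0*-82687 + 0*69191 + 1*117659 + 0*120700 = 117659
  c_5 = -3*137698 + 0*-119831 + 0*409939 + -2*-220336 + 0*-82687 + 0*69191 + 0*117659 + 0*120700 = 27578
  c_6 = 0*137698 + 1*-119831 + 0*409939 + 0*-220336 + 0*-82687 + 0*69191 + 0*117659 + 1*120700 = 869
  c_7 = 0*137698 + 0*-119831 + 1*409939 + 0*-220336 + 2*-82687 + 0*69191 + -1*117659 + 0*120700 = 126906
  c_8 = 0*137698 + 0*-119831 + 0*409939 + 0*-220336 + 0*-82687 + 1*69191 + 0*117659 + 0*120700 = 69191
Writing each c_i in base p = 19:
  c_1 = 92253 = 8·19^0 + 10·19^1 + 8·19^2 + 13·19^3
  c_2 = 82638 = 7·19^0 + 17·19^1 + 0·19^2 + 12·19^3
  c_3 = 13496 = 6·19^0 + 7·19^1 + 18·19^2 + 1·19^3
  c_4 = 117659 = 11·19^0 + 17·19^1 + 2·19^2 + 17·19^3
  c_5 = 27578 = 9·19^0 + 7·19^1 + 0·19^2 + 4·19^3
  c_6 = 869 = 14·19^0 + 7·19^1 + 2·19^2
  c_7 = 126906 = 5·19^0 + 10·19^1 + 9·19^2 + 18·19^3
  c_8 = 69191 = 12·19^0 + 12·19^1 + 1·19^2 + 10·19^3
Factor λ_0 = (8, 7, 6, 11, 9, 14, 5, 12)
Factor λ_1 = (10, 17, 7, 17, 7, 7, 10, 12)
Factor λ_2 = (8, 0, 18, 2, 0, 2, 9, 1)
Factor λ_3 = (13, 12, 1, 17, 4, 0, 18, 10)

((8, 7, 6, 11, 9, 14, 5, 12), (10, 17, 7, 17, 7, 7, 10, 12), (8, 0, 18, 2, 0, 2, 9, 1), (13, 12, 1, 17, 4, 0, 18, 10))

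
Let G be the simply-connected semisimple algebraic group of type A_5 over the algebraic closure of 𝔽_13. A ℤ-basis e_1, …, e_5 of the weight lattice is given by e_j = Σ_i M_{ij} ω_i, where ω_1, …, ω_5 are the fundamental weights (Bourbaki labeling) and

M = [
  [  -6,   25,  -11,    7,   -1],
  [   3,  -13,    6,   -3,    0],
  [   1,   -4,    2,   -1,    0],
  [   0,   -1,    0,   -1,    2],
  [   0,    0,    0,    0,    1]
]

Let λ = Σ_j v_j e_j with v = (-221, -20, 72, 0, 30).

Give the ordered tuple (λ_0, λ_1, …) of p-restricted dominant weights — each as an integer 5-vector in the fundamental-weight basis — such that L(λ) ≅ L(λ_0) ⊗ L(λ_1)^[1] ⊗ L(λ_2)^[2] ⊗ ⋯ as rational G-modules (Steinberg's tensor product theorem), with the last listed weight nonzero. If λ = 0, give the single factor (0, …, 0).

Compute c_i = Σ_j M_{ij} v_j with v = (-221, -20, 72, 0, 30):
  c_1 = -6*-221 + 25*-20 + -11*72 + 7*0 + -1*30 = 4
  c_2 = 3*-221 + -13*-20 + 6*72 + -3*0 + 0*30 = 29
  c_3 = 1*-221 + -4*-20 + 2*72 + -1*0 + 0*30 = 3
  c_4 = 0*-221 + -1*-20 + 0*72 + -1*0 + 2*30 = 80
  c_5 = 0*-221 + 0*-20 + 0*72 + 0*0 + 1*30 = 30
Writing each c_i in base p = 13:
  c_1 = 4 = 4·13^0
  c_2 = 29 = 3·13^0 + 2·13^1
  c_3 = 3 = 3·13^0
  c_4 = 80 = 2·13^0 + 6·13^1
  c_5 = 30 = 4·13^0 + 2·13^1
p-restricted factor λ_0 = (4, 3, 3, 2, 4)
p-restricted factor λ_1 = (0, 2, 0, 6, 2)

((4, 3, 3, 2, 4), (0, 2, 0, 6, 2))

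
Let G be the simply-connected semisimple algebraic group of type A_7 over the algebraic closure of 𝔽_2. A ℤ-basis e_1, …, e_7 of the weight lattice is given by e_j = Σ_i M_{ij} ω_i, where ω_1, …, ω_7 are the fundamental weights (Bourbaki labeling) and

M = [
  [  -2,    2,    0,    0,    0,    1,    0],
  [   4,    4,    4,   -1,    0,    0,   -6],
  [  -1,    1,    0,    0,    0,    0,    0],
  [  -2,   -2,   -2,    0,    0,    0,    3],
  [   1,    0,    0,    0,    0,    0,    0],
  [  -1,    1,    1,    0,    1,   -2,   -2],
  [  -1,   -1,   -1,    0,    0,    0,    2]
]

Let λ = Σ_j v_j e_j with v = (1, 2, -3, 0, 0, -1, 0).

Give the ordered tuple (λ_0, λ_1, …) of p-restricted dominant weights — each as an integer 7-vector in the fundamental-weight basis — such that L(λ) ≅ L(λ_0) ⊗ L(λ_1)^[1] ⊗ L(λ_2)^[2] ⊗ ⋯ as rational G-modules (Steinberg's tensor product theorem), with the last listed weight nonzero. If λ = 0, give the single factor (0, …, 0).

((1, 0, 1, 0, 1, 0, 0),)

Compute c_i = Σ_j M_{ij} v_j with v = (1, 2, -3, 0, 0, -1, 0):
  c_1 = (-2)·(1) + (2)·(2) + (0)·(-3) + (0)·(0) + (0)·(0) + (1)·(-1) + (0)·(0) = 1
  c_2 = (4)·(1) + (4)·(2) + (4)·(-3) + (-1)·(0) + (0)·(0) + (0)·(-1) + (-6)·(0) = 0
  c_3 = (-1)·(1) + (1)·(2) + (0)·(-3) + (0)·(0) + (0)·(0) + (0)·(-1) + (0)·(0) = 1
  c_4 = (-2)·(1) + (-2)·(2) + (-2)·(-3) + (0)·(0) + (0)·(0) + (0)·(-1) + (3)·(0) = 0
  c_5 = (1)·(1) + (0)·(2) + (0)·(-3) + (0)·(0) + (0)·(0) + (0)·(-1) + (0)·(0) = 1
  c_6 = (-1)·(1) + (1)·(2) + (1)·(-3) + (0)·(0) + (1)·(0) + (-2)·(-1) + (-2)·(0) = 0
  c_7 = (-1)·(1) + (-1)·(2) + (-1)·(-3) + (0)·(0) + (0)·(0) + (0)·(-1) + (2)·(0) = 0
Writing each c_i in base p = 2:
  c_1 = 1 = 1·2^0
  c_2 = 0
  c_3 = 1 = 1·2^0
  c_4 = 0
  c_5 = 1 = 1·2^0
  c_6 = 0
  c_7 = 0
λ_0 = (1, 0, 1, 0, 1, 0, 0)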